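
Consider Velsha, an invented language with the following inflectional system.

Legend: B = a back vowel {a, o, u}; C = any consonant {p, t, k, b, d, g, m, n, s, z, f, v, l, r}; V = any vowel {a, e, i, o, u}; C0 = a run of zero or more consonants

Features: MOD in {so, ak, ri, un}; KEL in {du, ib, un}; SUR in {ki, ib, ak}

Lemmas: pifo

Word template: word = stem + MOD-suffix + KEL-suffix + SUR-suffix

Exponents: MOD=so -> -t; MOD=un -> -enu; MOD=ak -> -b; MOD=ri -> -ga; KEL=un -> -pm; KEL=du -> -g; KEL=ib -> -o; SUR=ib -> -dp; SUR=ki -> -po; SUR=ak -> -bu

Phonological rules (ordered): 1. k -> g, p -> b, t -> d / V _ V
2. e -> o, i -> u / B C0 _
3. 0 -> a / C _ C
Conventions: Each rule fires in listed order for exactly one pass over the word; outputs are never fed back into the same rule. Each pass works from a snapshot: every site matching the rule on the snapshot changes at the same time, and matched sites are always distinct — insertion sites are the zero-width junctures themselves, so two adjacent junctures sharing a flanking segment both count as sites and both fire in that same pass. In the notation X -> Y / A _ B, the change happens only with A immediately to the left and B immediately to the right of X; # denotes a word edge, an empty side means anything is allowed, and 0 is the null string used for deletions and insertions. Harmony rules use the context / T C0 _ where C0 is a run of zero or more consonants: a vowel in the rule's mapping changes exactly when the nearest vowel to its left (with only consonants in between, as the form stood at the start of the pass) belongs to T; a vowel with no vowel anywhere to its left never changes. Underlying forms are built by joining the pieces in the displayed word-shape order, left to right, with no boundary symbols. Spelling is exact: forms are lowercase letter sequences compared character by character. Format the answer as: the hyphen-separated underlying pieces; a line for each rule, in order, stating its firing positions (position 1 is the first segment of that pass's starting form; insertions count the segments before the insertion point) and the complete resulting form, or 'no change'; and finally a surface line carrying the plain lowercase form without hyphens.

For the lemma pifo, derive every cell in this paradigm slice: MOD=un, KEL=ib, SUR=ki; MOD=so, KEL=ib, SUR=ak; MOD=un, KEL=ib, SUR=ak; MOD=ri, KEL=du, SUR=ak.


cell MOD=un, KEL=ib, SUR=ki:
underlying: pifo-enu-o-po
1. k -> g, p -> b, t -> d / V _ V: fires at position(s) 9: pifoenuobo
2. e -> o, i -> u / B C0 _: fires at position(s) 5: pifoonuobo
3. 0 -> a / C _ C: no change
surface: pifoonuobo

cell MOD=so, KEL=ib, SUR=ak:
underlying: pifo-t-o-bu
1. k -> g, p -> b, t -> d / V _ V: fires at position(s) 5: pifodobu
2. e -> o, i -> u / B C0 _: no change
3. 0 -> a / C _ C: no change
surface: pifodobu

cell MOD=un, KEL=ib, SUR=ak:
underlying: pifo-enu-o-bu
1. k -> g, p -> b, t -> d / V _ V: no change
2. e -> o, i -> u / B C0 _: fires at position(s) 5: pifoonuobu
3. 0 -> a / C _ C: no change
surface: pifoonuobu

cell MOD=ri, KEL=du, SUR=ak:
underlying: pifo-ga-g-bu
1. k -> g, p -> b, t -> d / V _ V: no change
2. e -> o, i -> u / B C0 _: no change
3. 0 -> a / C _ C: inserts after position(s) 7: pifogagabu
surface: pifogagabu


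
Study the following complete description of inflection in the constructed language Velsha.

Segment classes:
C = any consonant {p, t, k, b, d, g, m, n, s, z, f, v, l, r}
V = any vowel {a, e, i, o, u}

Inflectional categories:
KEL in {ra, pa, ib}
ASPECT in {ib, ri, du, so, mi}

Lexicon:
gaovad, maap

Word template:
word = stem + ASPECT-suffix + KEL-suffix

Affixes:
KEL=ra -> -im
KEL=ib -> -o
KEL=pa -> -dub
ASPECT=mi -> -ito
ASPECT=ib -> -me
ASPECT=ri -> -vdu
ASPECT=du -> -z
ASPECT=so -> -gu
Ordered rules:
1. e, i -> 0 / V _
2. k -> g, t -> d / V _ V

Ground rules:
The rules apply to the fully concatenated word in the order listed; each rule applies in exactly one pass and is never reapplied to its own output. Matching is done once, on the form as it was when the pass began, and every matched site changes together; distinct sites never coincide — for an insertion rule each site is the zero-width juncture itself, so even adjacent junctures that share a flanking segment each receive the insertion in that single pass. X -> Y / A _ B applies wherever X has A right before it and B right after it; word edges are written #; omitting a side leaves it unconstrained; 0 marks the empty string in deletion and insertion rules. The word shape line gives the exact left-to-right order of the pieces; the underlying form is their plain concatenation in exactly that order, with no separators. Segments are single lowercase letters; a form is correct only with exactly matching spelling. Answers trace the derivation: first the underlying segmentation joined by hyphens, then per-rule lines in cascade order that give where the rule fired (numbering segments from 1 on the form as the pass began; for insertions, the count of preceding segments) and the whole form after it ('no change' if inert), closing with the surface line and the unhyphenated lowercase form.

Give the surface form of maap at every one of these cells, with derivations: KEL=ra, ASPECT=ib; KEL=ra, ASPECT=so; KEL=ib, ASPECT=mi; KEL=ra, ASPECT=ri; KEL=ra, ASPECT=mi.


cell KEL=ra, ASPECT=ib:
underlying: maap-me-im
1. e, i -> 0 / V _: fires at position(s) 7: maapmem
2. k -> g, t -> d / V _ V: no change
surface: maapmem

cell KEL=ra, ASPECT=so:
underlying: maap-gu-im
1. e, i -> 0 / V _: fires at position(s) 7: maapgum
2. k -> g, t -> d / V _ V: no change
surface: maapgum

cell KEL=ib, ASPECT=mi:
underlying: maap-ito-o
1. e, i -> 0 / V _: no change
2. k -> g, t -> d / V _ V: fires at position(s) 6: maapidoo
surface: maapidoo

cell KEL=ra, ASPECT=ri:
underlying: maap-vdu-im
1. e, i -> 0 / V _: fires at position(s) 8: maapvdum
2. k -> g, t -> d / V _ V: no change
surface: maapvdum

cell KEL=ra, ASPECT=mi:
underlying: maap-ito-im
1. e, i -> 0 / V _: fires at position(s) 8: maapitom
2. k -> g, t -> d / V _ V: fires at position(s) 6: maapidom
surface: maapidom


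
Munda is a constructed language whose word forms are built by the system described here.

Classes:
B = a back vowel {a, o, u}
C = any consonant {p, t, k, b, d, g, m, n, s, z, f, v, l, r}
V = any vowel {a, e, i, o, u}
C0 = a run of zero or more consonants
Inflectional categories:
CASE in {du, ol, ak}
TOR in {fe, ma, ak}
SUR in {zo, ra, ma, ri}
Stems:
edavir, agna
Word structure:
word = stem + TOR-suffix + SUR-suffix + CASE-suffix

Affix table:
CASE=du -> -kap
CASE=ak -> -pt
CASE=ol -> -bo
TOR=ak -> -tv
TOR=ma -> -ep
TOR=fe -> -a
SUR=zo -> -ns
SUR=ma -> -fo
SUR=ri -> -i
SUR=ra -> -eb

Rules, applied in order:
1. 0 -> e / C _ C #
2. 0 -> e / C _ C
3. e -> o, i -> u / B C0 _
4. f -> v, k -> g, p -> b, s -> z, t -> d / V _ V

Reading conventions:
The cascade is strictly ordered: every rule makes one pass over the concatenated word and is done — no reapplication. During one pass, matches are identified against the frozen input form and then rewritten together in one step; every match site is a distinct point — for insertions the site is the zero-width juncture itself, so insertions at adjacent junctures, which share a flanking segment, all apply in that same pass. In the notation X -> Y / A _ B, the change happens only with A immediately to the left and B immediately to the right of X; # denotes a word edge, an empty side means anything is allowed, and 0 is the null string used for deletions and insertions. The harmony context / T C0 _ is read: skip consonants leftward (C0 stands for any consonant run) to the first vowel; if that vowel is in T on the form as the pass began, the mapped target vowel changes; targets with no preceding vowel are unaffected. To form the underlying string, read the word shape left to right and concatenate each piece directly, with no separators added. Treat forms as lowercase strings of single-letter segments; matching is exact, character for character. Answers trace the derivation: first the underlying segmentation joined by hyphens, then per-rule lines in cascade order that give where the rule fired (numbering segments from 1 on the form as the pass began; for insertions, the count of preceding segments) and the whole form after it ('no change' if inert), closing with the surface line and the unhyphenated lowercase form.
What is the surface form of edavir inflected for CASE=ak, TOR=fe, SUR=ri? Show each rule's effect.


underlying: edavir-a-i-pt
1. 0 -> e / C _ C #: inserts after position(s) 9: edaviraipet
2. 0 -> e / C _ C: no change
3. e -> o, i -> u / B C0 _: fires at position(s) 5, 8: edavuraupet
4. f -> v, k -> g, p -> b, s -> z, t -> d / V _ V: fires at position(s) 9: edavuraubet
surface: edavuraubet


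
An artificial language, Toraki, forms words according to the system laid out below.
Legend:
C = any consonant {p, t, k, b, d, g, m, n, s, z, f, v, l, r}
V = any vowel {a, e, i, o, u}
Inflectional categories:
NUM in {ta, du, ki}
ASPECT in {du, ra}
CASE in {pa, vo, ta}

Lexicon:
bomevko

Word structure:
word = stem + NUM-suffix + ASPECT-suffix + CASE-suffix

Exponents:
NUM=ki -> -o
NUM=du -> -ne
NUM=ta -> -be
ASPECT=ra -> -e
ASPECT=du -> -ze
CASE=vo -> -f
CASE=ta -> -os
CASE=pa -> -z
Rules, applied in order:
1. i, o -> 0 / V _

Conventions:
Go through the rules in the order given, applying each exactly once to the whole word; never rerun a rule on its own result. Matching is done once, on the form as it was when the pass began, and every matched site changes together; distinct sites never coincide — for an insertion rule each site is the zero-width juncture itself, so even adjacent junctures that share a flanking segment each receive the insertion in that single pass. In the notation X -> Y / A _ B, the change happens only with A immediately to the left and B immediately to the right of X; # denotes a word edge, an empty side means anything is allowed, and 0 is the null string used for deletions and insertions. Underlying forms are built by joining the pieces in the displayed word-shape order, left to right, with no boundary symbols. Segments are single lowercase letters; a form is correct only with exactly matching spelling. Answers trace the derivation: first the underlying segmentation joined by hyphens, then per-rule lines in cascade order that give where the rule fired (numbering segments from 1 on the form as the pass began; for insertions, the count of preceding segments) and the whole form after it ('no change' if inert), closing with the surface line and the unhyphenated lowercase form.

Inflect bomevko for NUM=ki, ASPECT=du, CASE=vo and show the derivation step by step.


underlying: bomevko-o-ze-f
1. i, o -> 0 / V _: fires at position(s) 8: bomevkozef
surface: bomevkozef


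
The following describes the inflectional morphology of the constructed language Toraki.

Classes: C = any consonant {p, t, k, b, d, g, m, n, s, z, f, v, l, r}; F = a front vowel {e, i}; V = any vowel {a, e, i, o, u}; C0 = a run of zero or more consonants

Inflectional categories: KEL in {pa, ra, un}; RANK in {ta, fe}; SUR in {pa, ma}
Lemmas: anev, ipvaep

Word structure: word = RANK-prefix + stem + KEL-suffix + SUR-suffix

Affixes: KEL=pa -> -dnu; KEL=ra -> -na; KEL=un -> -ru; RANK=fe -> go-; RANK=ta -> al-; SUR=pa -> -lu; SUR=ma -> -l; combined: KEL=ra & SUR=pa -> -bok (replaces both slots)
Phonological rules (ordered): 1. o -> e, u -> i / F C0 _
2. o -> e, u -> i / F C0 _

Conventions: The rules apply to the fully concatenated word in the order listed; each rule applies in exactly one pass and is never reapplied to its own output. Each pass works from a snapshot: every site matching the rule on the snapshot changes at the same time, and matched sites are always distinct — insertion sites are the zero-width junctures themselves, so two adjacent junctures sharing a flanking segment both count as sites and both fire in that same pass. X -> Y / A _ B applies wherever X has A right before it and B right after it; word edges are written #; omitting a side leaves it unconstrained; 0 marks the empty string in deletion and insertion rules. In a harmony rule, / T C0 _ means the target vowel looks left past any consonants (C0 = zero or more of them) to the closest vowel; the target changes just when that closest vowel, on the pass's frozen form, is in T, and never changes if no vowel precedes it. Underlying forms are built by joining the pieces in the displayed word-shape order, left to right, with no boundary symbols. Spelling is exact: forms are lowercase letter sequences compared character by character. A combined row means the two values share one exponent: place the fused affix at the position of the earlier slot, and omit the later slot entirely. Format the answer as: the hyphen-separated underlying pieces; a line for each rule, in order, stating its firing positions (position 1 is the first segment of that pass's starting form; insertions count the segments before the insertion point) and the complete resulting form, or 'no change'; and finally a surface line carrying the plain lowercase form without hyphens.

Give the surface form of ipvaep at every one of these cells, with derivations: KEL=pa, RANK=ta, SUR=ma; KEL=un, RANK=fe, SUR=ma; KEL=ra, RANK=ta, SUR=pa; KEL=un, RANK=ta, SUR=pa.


cell KEL=pa, RANK=ta, SUR=ma:
underlying: al-ipvaep-dnu-l
1. o -> e, u -> i / F C0 _: fires at position(s) 11: alipvaepdnil
2. o -> e, u -> i / F C0 _: no change
surface: alipvaepdnil

cell KEL=un, RANK=fe, SUR=ma:
underlying: go-ipvaep-ru-l
1. o -> e, u -> i / F C0 _: fires at position(s) 10: goipvaepril
2. o -> e, u -> i / F C0 _: no change
surface: goipvaepril

cell KEL=ra, RANK=ta, SUR=pa:
underlying: al-ipvaep-bok
1. o -> e, u -> i / F C0 _: fires at position(s) 10: alipvaepbek
2. o -> e, u -> i / F C0 _: no change
surface: alipvaepbek

cell KEL=un, RANK=ta, SUR=pa:
underlying: al-ipvaep-ru-lu
1. o -> e, u -> i / F C0 _: fires at position(s) 10: alipvaeprilu
2. o -> e, u -> i / F C0 _: fires at position(s) 12: alipvaeprili
surface: alipvaeprili


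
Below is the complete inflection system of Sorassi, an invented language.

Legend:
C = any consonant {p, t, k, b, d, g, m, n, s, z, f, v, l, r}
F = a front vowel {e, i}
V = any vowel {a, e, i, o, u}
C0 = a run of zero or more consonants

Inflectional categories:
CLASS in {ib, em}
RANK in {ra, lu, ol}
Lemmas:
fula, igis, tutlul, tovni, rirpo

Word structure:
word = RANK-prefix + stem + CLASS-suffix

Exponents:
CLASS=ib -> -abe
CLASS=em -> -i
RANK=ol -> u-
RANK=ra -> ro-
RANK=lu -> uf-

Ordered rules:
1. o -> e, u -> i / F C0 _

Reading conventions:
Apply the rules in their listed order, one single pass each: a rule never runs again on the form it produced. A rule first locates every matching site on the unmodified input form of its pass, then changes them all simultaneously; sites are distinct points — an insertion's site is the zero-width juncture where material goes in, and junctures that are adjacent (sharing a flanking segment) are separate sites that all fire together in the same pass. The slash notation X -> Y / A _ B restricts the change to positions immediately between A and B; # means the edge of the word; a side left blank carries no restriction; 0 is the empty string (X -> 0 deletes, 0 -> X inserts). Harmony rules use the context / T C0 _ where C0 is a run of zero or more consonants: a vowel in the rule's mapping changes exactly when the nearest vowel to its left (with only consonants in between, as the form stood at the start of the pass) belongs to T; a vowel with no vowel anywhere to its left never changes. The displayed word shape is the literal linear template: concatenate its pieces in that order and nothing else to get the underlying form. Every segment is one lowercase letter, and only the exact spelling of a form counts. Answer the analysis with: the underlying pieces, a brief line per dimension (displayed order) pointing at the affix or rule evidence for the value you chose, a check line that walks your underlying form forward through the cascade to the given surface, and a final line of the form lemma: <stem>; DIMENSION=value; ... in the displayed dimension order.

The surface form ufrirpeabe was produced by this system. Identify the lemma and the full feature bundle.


underlying: uf-rirpo-abe
CLASS=ib - signalled by the affix -abe
RANK=lu - signalled by the affix uf-
check: ufrirpoabe -> ufrirpeabe
lemma: rirpo; CLASS=ib; RANK=lu


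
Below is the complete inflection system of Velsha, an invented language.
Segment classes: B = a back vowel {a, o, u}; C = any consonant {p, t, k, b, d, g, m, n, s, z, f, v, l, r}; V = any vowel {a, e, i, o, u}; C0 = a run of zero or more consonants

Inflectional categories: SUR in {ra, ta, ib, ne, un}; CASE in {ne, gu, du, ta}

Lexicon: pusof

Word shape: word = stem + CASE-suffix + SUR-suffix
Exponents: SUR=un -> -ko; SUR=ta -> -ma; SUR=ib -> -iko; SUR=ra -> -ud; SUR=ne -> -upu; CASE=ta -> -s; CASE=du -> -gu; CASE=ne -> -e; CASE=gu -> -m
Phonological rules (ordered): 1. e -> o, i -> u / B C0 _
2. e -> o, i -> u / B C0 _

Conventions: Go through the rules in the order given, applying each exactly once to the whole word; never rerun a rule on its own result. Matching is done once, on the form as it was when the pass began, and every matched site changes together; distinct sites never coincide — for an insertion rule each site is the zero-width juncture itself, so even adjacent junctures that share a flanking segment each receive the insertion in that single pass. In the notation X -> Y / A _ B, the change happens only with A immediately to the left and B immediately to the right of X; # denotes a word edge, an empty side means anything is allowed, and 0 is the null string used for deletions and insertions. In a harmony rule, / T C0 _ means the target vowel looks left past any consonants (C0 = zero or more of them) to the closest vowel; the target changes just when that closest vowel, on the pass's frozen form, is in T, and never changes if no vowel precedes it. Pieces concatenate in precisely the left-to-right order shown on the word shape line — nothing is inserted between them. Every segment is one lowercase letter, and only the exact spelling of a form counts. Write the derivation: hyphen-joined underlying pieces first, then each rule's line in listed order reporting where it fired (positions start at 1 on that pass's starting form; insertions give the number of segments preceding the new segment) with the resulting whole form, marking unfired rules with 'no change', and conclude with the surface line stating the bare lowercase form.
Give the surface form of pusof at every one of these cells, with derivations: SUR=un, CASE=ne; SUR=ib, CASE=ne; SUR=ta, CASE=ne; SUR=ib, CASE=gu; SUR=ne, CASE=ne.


cell SUR=un, CASE=ne:
underlying: pusof-e-ko
1. e -> o, i -> u / B C0 _: fires at position(s) 6: pusofoko
2. e -> o, i -> u / B C0 _: no change
surface: pusofoko

cell SUR=ib, CASE=ne:
underlying: pusof-e-iko
1. e -> o, i -> u / B C0 _: fires at position(s) 6: pusofoiko
2. e -> o, i -> u / B C0 _: fires at position(s) 7: pusofouko
surface: pusofouko

cell SUR=ta, CASE=ne:
underlying: pusof-e-ma
1. e -> o, i -> u / B C0 _: fires at position(s) 6: pusofoma
2. e -> o, i -> u / B C0 _: no change
surface: pusofoma

cell SUR=ib, CASE=gu:
underlying: pusof-m-iko
1. e -> o, i -> u / B C0 _: fires at position(s) 7: pusofmuko
2. e -> o, i -> u / B C0 _: no change
surface: pusofmuko

cell SUR=ne, CASE=ne:
underlying: pusof-e-upu
1. e -> o, i -> u / B C0 _: fires at position(s) 6: pusofoupu
2. e -> o, i -> u / B C0 _: no change
surface: pusofoupu


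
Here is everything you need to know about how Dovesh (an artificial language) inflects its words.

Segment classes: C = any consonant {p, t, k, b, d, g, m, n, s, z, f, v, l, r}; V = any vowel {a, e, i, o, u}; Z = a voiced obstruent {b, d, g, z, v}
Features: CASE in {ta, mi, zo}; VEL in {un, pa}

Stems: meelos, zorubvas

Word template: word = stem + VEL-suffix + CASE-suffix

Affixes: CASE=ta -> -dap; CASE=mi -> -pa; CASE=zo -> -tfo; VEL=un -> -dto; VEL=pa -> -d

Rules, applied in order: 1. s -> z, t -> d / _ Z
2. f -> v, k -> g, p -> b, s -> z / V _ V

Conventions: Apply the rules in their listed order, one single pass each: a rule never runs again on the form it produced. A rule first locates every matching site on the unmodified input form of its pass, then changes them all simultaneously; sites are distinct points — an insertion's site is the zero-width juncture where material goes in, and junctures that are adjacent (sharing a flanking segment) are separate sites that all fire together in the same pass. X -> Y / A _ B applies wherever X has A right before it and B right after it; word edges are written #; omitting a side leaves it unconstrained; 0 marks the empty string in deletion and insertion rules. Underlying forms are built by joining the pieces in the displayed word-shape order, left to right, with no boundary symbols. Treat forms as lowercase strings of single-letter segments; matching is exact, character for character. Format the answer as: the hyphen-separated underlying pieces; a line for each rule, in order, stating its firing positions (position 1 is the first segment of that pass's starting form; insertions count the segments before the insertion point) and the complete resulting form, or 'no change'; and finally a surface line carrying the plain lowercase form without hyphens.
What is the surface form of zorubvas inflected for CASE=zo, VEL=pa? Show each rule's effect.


underlying: zorubvas-d-tfo
1. s -> z, t -> d / _ Z: fires at position(s) 8: zorubvazdtfo
2. f -> v, k -> g, p -> b, s -> z / V _ V: no change
surface: zorubvazdtfo


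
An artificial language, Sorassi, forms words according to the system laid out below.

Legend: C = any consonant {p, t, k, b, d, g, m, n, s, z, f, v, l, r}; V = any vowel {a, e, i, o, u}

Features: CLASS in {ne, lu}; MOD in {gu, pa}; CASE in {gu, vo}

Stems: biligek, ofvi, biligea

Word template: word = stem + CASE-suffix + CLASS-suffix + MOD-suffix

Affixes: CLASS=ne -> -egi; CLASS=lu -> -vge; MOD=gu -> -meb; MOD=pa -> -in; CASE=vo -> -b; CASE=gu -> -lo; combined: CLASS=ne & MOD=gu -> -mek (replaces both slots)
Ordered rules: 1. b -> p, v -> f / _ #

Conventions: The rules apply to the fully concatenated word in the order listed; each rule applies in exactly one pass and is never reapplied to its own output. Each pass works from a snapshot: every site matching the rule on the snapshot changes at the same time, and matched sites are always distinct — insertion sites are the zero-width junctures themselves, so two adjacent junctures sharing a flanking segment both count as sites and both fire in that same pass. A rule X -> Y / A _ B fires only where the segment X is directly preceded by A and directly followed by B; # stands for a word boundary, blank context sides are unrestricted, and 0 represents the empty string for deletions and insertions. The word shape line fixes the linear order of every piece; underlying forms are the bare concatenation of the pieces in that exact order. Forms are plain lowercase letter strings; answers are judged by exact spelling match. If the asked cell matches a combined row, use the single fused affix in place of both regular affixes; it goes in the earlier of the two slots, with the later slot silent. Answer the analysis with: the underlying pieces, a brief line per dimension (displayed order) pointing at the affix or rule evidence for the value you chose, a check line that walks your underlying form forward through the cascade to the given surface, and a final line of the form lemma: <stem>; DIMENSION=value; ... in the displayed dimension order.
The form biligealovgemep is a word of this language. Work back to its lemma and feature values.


underlying: biligea-lo-vge-meb
CLASS=lu - signalled by the affix -vge
MOD=gu - signalled by the affix -meb
CASE=gu - signalled by the affix -lo
check: biligealovgemeb -> biligealovgemep
lemma: biligea; CLASS=lu; MOD=gu; CASE=gu


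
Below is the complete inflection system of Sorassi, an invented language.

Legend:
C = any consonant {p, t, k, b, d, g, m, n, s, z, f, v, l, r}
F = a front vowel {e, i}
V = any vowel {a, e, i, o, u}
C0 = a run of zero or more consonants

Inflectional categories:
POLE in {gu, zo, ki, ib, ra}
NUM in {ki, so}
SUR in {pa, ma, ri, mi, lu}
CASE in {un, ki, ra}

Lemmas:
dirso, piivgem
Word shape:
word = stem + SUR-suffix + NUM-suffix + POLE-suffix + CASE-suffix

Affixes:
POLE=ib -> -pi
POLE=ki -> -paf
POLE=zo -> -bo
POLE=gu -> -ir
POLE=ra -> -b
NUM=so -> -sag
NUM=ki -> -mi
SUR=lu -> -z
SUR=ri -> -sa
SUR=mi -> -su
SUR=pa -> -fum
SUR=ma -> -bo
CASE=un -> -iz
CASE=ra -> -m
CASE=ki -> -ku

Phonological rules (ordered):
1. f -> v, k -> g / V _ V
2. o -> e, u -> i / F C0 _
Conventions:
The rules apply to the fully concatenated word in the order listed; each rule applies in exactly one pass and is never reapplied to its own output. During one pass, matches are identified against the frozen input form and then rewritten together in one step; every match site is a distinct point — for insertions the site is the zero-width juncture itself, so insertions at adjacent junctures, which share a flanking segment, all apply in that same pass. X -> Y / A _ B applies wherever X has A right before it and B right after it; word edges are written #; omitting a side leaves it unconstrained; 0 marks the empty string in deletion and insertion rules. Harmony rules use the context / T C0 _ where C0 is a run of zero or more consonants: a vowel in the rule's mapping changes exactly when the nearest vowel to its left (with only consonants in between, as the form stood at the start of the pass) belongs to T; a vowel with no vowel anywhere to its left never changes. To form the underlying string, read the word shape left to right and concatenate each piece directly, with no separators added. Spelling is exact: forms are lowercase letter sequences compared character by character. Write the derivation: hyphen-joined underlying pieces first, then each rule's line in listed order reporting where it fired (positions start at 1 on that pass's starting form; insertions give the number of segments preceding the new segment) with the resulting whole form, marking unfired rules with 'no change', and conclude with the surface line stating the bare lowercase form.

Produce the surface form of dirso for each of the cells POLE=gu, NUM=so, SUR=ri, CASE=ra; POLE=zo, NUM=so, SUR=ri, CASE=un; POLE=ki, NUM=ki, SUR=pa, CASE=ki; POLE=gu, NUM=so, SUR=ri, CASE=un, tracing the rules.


cell POLE=gu, NUM=so, SUR=ri, CASE=ra:
underlying: dirso-sa-sag-ir-m
1. f -> v, k -> g / V _ V: no change
2. o -> e, u -> i / F C0 _: fires at position(s) 5: dirsesasagirm
surface: dirsesasagirm

cell POLE=zo, NUM=so, SUR=ri, CASE=un:
underlying: dirso-sa-sag-bo-iz
1. f -> v, k -> g / V _ V: no change
2. o -> e, u -> i / F C0 _: fires at position(s) 5: dirsesasagboiz
surface: dirsesasagboiz

cell POLE=ki, NUM=ki, SUR=pa, CASE=ki:
underlying: dirso-fum-mi-paf-ku
1. f -> v, k -> g / V _ V: fires at position(s) 6: dirsovummipafku
2. o -> e, u -> i / F C0 _: fires at position(s) 5: dirsevummipafku
surface: dirsevummipafku

cell POLE=gu, NUM=so, SUR=ri, CASE=un:
underlying: dirso-sa-sag-ir-iz
1. f -> v, k -> g / V _ V: no change
2. o -> e, u -> i / F C0 _: fires at position(s) 5: dirsesasagiriz
surface: dirsesasagiriz


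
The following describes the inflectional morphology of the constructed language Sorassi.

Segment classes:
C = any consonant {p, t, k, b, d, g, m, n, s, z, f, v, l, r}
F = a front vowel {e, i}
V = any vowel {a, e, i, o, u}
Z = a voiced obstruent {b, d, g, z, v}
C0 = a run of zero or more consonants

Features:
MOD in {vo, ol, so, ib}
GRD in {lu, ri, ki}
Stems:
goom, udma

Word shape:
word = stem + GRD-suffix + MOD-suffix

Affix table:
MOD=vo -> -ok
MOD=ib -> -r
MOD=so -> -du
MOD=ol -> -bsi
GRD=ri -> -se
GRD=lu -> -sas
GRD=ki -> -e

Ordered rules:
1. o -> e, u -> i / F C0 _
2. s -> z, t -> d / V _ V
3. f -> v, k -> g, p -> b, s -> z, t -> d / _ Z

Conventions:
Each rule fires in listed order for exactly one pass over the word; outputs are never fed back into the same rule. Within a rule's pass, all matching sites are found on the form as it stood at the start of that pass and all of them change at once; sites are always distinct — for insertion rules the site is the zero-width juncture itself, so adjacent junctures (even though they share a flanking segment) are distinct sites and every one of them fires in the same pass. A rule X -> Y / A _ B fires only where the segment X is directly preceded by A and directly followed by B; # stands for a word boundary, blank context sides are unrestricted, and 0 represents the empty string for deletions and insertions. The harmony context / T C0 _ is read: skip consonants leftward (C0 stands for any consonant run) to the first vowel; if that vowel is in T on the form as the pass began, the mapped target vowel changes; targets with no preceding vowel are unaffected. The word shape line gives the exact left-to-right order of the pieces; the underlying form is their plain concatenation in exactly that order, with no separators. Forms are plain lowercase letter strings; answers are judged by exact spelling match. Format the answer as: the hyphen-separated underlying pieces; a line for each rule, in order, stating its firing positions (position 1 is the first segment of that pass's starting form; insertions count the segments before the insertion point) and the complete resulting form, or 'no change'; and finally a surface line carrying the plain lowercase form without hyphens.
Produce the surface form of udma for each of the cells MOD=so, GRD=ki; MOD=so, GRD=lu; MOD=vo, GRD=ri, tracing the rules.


cell MOD=so, GRD=ki:
underlying: udma-e-du
1. o -> e, u -> i / F C0 _: fires at position(s) 7: udmaedi
2. s -> z, t -> d / V _ V: no change
3. f -> v, k -> g, p -> b, s -> z, t -> d / _ Z: no change
surface: udmaedi

cell MOD=so, GRD=lu:
underlying: udma-sas-du
1. o -> e, u -> i / F C0 _: no change
2. s -> z, t -> d / V _ V: fires at position(s) 5: udmazasdu
3. f -> v, k -> g, p -> b, s -> z, t -> d / _ Z: fires at position(s) 7: udmazazdu
surface: udmazazdu

cell MOD=vo, GRD=ri:
underlying: udma-se-ok
1. o -> e, u -> i / F C0 _: fires at position(s) 7: udmaseek
2. s -> z, t -> d / V _ V: fires at position(s) 5: udmazeek
3. f -> v, k -> g, p -> b, s -> z, t -> d / _ Z: no change
surface: udmazeek


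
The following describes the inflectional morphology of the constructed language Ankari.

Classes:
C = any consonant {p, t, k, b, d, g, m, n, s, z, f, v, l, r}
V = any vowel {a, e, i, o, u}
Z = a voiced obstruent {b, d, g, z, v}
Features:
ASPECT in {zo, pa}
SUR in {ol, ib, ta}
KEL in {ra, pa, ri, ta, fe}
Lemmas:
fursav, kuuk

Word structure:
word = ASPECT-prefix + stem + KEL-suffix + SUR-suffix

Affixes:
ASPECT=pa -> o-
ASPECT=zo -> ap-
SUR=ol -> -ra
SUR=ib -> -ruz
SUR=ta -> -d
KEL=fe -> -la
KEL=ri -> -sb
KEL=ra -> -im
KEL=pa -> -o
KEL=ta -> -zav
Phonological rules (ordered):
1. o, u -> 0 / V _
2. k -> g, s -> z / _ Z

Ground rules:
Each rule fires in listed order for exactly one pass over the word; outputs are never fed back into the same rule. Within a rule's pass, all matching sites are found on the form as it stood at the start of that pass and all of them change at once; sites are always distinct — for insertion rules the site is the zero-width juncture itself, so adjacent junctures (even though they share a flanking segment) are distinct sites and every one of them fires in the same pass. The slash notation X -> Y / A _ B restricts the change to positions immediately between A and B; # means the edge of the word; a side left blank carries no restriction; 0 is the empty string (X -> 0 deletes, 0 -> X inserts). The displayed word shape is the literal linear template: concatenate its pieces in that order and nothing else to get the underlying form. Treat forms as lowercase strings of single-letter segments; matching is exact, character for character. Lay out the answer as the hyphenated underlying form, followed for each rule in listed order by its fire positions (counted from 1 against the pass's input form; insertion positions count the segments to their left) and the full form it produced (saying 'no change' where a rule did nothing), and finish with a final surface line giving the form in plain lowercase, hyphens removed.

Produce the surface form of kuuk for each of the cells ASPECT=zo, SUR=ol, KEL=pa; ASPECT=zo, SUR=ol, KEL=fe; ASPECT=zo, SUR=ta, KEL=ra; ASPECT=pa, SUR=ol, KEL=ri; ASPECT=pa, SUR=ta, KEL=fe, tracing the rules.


cell ASPECT=zo, SUR=ol, KEL=pa:
underlying: ap-kuuk-o-ra
1. o, u -> 0 / V _: fires at position(s) 5: apkukora
2. k -> g, s -> z / _ Z: no change
surface: apkukora

cell ASPECT=zo, SUR=ol, KEL=fe:
underlying: ap-kuuk-la-ra
1. o, u -> 0 / V _: fires at position(s) 5: apkuklara
2. k -> g, s -> z / _ Z: no change
surface: apkuklara

cell ASPECT=zo, SUR=ta, KEL=ra:
underlying: ap-kuuk-im-d
1. o, u -> 0 / V _: fires at position(s) 5: apkukimd
2. k -> g, s -> z / _ Z: no change
surface: apkukimd

cell ASPECT=pa, SUR=ol, KEL=ri:
underlying: o-kuuk-sb-ra
1. o, u -> 0 / V _: fires at position(s) 4: okuksbra
2. k -> g, s -> z / _ Z: fires at position(s) 5: okukzbra
surface: okukzbra

cell ASPECT=pa, SUR=ta, KEL=fe:
underlying: o-kuuk-la-d
1. o, u -> 0 / V _: fires at position(s) 4: okuklad
2. k -> g, s -> z / _ Z: no change
surface: okuklad


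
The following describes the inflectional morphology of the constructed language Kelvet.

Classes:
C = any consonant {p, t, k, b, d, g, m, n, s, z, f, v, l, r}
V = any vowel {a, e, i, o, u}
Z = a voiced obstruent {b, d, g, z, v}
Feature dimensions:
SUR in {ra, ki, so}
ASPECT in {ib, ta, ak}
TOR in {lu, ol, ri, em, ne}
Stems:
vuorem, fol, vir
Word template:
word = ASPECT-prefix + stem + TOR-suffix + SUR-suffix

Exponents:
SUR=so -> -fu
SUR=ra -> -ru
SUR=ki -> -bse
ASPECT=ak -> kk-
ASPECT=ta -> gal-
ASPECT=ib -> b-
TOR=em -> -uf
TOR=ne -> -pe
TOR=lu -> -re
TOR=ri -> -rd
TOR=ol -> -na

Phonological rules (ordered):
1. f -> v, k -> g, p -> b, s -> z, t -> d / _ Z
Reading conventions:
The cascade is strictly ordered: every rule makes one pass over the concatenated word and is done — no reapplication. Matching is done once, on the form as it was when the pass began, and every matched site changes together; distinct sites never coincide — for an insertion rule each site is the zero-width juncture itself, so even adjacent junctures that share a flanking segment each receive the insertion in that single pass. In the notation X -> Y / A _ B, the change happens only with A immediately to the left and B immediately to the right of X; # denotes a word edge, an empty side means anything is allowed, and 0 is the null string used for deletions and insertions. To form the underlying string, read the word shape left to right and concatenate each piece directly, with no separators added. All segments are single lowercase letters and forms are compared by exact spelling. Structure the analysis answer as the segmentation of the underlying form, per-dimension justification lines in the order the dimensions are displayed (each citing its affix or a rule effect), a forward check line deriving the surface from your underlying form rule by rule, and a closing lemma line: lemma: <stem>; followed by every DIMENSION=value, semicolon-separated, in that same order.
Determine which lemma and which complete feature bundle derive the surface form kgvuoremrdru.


underlying: kk-vuorem-rd-ru
SUR=ra - signalled by the affix -ru
ASPECT=ak - signalled by the affix kk-
TOR=ri - signalled by the affix -rd
check: kkvuoremrdru -> kgvuoremrdru
lemma: vuorem; SUR=ra; ASPECT=ak; TOR=ri


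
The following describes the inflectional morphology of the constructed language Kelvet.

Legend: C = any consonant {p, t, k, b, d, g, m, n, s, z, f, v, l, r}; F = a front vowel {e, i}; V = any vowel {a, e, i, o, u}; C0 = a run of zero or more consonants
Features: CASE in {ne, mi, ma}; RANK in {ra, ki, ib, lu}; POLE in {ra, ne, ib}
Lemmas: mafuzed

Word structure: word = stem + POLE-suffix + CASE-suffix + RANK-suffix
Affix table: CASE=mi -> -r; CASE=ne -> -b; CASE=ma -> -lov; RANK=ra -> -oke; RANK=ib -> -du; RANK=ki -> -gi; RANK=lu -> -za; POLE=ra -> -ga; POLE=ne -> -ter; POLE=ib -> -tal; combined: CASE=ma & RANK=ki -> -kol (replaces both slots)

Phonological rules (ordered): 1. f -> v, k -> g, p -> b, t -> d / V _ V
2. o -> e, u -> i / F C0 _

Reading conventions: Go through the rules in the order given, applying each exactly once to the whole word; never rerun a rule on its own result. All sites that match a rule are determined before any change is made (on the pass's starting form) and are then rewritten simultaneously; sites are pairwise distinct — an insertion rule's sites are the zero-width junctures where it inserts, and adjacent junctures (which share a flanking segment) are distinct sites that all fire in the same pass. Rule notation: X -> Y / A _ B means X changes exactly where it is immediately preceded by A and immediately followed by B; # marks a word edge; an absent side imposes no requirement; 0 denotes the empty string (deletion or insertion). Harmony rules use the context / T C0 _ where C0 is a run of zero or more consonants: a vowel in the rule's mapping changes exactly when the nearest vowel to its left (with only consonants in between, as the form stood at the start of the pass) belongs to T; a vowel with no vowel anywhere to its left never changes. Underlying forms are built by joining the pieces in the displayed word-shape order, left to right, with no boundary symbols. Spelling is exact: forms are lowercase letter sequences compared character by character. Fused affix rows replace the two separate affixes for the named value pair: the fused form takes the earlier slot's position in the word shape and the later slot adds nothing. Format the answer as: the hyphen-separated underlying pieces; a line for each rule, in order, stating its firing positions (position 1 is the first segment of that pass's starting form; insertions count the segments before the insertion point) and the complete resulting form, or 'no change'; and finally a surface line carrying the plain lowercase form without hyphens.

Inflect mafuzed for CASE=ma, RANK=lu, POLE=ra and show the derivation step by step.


underlying: mafuzed-ga-lov-za
1. f -> v, k -> g, p -> b, t -> d / V _ V: fires at position(s) 3: mavuzedgalovza
2. o -> e, u -> i / F C0 _: no change
surface: mavuzedgalovza


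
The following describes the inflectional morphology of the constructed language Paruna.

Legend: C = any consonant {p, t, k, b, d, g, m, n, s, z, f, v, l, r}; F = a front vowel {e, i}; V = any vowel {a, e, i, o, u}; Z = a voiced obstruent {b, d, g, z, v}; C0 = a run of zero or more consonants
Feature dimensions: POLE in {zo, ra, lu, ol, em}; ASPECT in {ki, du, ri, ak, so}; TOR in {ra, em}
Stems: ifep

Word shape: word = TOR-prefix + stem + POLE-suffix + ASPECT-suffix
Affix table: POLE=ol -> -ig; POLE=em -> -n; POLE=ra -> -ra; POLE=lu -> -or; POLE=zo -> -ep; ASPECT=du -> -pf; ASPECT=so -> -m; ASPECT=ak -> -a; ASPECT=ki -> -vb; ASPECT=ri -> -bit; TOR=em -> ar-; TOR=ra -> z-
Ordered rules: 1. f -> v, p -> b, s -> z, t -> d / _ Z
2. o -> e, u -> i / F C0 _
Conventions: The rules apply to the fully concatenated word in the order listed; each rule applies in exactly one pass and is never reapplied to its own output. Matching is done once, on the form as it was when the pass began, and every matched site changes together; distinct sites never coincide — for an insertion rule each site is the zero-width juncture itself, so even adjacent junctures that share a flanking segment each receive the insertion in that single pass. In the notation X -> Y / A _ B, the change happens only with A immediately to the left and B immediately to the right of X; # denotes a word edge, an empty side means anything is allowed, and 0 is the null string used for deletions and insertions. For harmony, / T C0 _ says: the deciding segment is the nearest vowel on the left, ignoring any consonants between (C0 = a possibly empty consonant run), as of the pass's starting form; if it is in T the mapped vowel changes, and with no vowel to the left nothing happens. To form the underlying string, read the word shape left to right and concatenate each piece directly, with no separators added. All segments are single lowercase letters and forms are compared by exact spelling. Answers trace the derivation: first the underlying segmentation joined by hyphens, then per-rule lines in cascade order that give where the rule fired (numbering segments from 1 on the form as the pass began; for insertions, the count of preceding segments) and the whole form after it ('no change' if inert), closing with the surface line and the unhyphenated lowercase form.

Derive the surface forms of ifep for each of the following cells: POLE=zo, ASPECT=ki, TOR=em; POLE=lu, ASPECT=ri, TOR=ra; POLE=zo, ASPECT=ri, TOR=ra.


cell POLE=zo, ASPECT=ki, TOR=em:
underlying: ar-ifep-ep-vb
1. f -> v, p -> b, s -> z, t -> d / _ Z: fires at position(s) 8: arifepebvb
2. o -> e, u -> i / F C0 _: no change
surface: arifepebvb

cell POLE=lu, ASPECT=ri, TOR=ra:
underlying: z-ifep-or-bit
1. f -> v, p -> b, s -> z, t -> d / _ Z: no change
2. o -> e, u -> i / F C0 _: fires at position(s) 6: zifeperbit
surface: zifeperbit

cell POLE=zo, ASPECT=ri, TOR=ra:
underlying: z-ifep-ep-bit
1. f -> v, p -> b, s -> z, t -> d / _ Z: fires at position(s) 7: zifepebbit
2. o -> e, u -> i / F C0 _: no change
surface: zifepebbit
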